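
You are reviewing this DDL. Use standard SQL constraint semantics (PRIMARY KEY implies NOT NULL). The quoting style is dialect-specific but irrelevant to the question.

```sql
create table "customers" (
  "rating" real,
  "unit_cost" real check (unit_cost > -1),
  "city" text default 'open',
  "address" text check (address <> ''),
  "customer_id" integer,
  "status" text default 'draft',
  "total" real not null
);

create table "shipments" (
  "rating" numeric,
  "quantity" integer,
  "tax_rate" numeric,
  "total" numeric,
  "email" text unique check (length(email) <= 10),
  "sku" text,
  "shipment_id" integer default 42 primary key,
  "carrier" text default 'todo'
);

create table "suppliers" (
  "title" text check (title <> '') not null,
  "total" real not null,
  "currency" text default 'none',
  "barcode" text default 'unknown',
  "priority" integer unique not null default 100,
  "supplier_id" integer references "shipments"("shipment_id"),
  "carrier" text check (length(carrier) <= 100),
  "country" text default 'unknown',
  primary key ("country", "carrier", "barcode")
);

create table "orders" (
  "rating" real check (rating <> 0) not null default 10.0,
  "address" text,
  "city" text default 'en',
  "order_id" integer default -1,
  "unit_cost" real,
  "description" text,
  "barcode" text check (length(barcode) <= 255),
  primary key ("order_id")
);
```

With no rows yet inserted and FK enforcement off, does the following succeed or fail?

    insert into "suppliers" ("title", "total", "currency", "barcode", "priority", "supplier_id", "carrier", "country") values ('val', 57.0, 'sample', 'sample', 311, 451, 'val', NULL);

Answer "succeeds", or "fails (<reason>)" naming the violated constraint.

fails (NOT NULL on country)

country is explicitly set to NULL, but country is part of the PRIMARY KEY (implied NOT NULL).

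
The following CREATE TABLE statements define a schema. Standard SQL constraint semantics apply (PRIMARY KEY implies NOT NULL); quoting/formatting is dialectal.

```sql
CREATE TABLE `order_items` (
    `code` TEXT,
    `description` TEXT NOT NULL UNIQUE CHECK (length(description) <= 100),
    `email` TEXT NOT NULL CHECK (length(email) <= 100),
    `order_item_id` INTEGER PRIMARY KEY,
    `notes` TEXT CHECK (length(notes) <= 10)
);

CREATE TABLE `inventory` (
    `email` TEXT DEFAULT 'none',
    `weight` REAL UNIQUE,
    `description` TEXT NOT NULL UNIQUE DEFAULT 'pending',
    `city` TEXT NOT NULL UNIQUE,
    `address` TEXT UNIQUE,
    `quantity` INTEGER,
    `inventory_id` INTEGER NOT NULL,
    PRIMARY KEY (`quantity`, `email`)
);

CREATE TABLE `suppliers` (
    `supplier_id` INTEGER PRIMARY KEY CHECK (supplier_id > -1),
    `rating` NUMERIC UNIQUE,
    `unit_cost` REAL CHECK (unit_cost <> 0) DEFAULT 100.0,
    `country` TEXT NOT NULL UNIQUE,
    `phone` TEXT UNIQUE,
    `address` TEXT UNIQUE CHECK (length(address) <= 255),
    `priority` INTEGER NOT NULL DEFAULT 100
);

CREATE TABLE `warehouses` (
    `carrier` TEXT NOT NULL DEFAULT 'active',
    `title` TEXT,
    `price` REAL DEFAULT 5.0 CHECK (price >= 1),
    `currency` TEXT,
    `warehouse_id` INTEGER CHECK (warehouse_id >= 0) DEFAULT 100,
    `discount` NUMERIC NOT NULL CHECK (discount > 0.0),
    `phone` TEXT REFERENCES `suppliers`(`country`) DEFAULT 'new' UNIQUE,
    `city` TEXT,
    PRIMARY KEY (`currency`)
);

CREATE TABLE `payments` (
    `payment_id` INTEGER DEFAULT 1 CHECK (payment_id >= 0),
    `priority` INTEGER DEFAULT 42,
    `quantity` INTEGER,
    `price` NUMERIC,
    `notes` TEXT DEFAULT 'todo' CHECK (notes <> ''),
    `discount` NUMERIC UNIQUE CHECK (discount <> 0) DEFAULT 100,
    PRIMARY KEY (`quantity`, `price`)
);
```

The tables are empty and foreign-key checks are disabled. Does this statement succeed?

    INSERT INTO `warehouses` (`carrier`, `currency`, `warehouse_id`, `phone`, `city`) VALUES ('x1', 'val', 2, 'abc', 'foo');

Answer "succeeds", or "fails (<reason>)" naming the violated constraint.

fails (NOT NULL on discount)

discount is omitted from the column list and has no DEFAULT, so it would receive NULL.
But discount is declared NOT NULL.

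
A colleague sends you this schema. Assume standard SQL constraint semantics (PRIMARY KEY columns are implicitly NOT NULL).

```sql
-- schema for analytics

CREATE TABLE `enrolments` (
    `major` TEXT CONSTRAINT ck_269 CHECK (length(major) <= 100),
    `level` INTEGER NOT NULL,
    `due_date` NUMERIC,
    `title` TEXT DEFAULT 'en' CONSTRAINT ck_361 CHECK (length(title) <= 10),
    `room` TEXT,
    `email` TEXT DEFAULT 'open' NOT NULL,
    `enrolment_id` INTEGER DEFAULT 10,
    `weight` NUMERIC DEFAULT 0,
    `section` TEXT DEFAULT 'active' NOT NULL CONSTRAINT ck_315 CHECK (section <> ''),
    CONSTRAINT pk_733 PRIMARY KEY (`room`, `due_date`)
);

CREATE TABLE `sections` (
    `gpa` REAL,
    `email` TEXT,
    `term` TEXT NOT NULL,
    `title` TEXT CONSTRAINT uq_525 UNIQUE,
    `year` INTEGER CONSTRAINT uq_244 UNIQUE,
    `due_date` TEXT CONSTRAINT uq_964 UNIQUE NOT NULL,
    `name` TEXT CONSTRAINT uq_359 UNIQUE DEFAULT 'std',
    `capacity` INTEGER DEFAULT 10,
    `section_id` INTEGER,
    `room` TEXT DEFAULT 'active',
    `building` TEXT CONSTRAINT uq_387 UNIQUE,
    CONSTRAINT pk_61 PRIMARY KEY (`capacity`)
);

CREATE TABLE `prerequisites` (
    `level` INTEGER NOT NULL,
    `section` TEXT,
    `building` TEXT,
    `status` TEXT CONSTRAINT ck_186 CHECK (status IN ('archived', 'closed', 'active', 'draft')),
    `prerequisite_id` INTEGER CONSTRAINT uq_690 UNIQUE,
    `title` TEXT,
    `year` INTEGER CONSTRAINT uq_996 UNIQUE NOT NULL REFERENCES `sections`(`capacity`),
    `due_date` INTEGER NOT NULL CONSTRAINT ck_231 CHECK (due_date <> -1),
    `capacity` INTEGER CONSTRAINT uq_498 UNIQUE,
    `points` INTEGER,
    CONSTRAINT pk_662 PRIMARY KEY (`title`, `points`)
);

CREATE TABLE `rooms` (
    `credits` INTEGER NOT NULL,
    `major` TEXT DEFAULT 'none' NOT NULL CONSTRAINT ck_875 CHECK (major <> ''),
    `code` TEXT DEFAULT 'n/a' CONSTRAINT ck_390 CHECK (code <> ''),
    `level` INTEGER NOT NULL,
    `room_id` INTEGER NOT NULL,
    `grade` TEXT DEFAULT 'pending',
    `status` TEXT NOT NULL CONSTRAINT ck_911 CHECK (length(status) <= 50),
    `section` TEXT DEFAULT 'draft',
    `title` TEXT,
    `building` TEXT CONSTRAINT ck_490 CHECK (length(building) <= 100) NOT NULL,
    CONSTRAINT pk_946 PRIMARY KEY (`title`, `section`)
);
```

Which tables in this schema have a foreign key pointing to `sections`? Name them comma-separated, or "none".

prerequisites

- prerequisites.year references sections(capacity).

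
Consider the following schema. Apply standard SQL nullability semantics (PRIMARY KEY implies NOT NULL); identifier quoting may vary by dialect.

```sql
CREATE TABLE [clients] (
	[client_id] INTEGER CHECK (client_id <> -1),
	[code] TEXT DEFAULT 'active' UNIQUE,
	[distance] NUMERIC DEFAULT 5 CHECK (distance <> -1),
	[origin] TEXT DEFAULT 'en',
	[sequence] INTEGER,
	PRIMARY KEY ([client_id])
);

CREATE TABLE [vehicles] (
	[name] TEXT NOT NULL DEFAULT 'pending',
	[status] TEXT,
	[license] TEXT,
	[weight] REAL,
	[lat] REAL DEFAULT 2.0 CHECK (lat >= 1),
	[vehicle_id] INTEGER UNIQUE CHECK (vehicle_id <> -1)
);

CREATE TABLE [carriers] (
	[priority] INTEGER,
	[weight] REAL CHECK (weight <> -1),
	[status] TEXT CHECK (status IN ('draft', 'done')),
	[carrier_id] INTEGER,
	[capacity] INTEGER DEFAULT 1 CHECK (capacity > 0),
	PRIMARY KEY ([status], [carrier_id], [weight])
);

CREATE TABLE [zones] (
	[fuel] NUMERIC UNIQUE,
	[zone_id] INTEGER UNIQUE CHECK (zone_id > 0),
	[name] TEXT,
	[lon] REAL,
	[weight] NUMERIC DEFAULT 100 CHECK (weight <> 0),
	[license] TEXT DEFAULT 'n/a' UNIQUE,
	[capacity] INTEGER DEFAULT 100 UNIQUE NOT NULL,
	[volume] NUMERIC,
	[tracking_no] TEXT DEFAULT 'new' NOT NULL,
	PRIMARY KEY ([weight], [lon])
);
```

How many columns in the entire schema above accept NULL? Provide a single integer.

16

clients: 4 nullable (code, distance, origin, sequence — PK (client_id) and explicit NOT NULL columns excluded).
vehicles: 5 nullable (status, license, weight, lat, vehicle_id — PK none and explicit NOT NULL columns excluded).
carriers: 2 nullable (priority, capacity — PK (status, carrier_id, weight) and explicit NOT NULL columns excluded).
zones: 5 nullable (fuel, zone_id, name, license, volume — PK (weight, lon) and explicit NOT NULL columns excluded).
Total: 4 + 5 + 2 + 5 = 16.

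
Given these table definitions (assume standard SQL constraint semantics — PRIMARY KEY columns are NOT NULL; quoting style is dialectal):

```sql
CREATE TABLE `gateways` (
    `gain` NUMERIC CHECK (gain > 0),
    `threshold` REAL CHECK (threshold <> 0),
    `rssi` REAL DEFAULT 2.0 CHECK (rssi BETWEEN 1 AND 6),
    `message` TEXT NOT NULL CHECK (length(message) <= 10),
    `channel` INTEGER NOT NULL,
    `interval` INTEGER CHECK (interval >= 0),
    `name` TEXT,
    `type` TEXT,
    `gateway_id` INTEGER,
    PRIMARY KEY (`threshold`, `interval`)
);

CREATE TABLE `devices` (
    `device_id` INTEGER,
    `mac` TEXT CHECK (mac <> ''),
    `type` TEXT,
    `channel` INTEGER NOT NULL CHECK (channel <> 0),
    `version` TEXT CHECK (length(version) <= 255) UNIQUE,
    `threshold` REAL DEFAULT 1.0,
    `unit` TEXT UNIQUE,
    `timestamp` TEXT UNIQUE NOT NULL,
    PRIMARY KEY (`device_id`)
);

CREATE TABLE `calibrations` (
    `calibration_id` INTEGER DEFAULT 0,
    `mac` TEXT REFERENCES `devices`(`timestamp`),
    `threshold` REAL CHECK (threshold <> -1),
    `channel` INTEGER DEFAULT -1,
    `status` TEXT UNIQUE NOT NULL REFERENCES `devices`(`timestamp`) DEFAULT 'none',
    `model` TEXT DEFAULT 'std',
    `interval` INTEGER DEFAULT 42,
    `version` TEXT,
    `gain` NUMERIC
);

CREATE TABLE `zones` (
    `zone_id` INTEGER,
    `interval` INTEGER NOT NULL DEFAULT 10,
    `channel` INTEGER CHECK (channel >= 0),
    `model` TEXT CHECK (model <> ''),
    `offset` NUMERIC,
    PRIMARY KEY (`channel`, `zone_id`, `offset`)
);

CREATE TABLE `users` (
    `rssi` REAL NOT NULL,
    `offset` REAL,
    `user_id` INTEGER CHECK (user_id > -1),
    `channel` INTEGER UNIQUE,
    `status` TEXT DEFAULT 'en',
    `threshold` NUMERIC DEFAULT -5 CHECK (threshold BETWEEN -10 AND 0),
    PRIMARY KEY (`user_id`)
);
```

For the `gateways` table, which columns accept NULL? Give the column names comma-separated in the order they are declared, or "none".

- gain: CHECK does not forbid NULL (a CHECK constraint passes when its expression is NULL) → nullable.
- threshold: part of the PRIMARY KEY, which implies NOT NULL → not nullable.
- rssi: CHECK does not forbid NULL (a CHECK constraint passes when its expression is NULL) → nullable.
- message: declared NOT NULL → not nullable.
- channel: declared NOT NULL → not nullable.
- interval: part of the PRIMARY KEY, which implies NOT NULL → not nullable.
- name: no NOT NULL constraint applies → nullable.
- type: no NOT NULL constraint applies → nullable.
- gateway_id: no NOT NULL constraint applies → nullable.

gain, rssi, name, type, gateway_id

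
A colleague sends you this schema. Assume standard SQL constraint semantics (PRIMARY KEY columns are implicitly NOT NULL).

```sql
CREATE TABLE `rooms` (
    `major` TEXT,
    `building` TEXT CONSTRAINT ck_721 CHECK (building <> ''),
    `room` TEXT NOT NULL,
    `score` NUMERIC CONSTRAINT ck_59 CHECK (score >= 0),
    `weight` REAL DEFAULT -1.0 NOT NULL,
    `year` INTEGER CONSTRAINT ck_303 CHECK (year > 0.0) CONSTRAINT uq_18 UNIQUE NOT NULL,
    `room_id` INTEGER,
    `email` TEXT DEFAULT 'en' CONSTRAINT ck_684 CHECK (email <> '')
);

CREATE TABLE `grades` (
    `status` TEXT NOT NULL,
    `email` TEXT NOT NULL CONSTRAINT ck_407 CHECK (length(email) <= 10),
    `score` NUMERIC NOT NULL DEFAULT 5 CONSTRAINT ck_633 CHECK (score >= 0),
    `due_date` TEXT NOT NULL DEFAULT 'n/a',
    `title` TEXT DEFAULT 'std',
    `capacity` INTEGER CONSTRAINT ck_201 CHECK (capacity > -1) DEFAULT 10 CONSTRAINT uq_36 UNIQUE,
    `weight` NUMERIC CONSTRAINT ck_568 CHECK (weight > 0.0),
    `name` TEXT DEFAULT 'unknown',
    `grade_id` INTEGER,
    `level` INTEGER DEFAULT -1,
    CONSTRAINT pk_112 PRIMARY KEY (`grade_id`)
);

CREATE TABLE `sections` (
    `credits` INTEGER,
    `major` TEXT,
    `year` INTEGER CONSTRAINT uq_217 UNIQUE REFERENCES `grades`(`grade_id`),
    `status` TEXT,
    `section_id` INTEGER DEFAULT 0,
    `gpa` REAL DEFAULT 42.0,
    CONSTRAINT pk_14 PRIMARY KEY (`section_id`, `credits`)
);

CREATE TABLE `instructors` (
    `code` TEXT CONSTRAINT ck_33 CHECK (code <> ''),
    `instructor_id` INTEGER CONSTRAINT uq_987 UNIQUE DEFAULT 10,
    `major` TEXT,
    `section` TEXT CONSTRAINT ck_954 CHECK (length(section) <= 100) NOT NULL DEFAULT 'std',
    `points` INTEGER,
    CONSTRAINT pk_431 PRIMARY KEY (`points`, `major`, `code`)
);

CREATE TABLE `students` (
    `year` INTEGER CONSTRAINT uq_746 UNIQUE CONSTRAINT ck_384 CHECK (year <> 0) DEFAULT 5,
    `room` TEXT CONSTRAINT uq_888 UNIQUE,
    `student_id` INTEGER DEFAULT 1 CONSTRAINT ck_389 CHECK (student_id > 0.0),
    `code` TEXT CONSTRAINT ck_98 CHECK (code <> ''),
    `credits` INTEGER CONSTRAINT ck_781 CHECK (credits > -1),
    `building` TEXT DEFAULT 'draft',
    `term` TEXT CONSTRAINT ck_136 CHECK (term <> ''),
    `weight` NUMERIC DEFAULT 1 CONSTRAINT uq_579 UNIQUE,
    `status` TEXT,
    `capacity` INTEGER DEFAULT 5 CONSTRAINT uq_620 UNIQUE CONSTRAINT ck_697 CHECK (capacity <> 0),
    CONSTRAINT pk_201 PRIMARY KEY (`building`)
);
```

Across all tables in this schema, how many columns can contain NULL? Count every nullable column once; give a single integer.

rooms: 5 nullable (major, building, score, room_id, email — PK none and explicit NOT NULL columns excluded).
grades: 5 nullable (title, capacity, weight, name, level — PK (grade_id) and explicit NOT NULL columns excluded).
sections: 4 nullable (major, year, status, gpa — PK (section_id, credits) and explicit NOT NULL columns excluded).
instructors: 1 nullable (instructor_id — PK (points, major, code) and explicit NOT NULL columns excluded).
students: 9 nullable (year, room, student_id, code, credits, term, weight, status, capacity — PK (building) and explicit NOT NULL columns excluded).
Total: 5 + 5 + 4 + 1 + 9 = 24.

24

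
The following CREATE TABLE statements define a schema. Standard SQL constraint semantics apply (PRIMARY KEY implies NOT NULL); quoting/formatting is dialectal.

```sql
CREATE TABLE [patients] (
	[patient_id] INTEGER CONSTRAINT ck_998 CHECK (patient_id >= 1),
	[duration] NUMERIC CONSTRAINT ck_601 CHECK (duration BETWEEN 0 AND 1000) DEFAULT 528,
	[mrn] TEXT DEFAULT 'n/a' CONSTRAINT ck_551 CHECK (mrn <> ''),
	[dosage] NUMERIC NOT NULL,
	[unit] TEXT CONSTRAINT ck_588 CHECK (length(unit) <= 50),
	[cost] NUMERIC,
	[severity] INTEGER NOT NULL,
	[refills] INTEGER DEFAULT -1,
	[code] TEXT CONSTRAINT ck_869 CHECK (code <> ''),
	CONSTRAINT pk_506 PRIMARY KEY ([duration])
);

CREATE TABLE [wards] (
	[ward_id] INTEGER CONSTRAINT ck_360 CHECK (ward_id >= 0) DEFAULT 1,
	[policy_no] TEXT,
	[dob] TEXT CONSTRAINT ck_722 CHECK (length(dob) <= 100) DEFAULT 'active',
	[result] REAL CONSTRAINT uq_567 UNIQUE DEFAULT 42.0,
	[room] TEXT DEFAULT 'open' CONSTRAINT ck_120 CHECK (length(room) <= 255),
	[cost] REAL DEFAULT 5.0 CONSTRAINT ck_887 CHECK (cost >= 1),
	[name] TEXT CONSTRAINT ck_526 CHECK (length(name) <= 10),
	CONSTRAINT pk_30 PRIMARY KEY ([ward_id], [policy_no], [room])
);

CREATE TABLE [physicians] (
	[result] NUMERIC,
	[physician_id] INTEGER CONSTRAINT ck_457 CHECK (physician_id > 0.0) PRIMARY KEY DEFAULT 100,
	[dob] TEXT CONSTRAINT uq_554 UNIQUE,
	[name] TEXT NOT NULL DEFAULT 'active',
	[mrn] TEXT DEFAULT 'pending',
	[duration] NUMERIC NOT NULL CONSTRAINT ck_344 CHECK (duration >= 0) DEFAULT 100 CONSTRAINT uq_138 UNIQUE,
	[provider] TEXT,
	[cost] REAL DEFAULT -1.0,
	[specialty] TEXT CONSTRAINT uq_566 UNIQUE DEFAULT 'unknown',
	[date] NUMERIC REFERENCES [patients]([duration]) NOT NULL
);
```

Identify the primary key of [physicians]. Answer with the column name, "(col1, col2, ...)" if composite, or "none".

physician_id

physician_id is declared PRIMARY KEY inline on the column.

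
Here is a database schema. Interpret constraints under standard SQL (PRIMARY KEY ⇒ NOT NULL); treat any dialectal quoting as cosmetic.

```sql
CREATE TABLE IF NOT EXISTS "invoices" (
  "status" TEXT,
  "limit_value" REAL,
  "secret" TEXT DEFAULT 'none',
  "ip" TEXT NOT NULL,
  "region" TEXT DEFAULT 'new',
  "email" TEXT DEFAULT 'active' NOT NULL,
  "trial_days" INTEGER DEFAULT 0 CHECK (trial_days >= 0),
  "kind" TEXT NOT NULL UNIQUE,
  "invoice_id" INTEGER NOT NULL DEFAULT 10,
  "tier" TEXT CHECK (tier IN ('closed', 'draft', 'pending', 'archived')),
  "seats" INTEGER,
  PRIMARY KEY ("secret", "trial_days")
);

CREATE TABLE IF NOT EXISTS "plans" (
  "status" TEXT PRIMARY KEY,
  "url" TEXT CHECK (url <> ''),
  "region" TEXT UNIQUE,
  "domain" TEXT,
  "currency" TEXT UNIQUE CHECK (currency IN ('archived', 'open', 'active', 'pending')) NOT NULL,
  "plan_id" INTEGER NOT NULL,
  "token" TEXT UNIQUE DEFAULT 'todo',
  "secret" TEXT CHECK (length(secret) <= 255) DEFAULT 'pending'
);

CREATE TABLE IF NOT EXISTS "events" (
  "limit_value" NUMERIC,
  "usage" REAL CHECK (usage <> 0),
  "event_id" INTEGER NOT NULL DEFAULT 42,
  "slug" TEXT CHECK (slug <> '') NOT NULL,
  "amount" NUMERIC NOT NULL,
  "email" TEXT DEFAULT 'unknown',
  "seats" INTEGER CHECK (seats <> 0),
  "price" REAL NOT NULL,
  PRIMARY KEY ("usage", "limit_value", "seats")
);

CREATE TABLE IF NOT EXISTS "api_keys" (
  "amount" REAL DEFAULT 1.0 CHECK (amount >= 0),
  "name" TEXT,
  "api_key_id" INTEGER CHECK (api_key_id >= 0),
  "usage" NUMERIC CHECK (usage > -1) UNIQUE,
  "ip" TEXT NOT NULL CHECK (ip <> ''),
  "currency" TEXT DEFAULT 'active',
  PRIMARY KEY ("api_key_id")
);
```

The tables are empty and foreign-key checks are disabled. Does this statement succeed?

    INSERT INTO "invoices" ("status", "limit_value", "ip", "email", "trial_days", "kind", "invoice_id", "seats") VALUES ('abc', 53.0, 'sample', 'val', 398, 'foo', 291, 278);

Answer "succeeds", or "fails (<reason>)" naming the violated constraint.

NOT NULL columns: email is supplied; invoice_id is supplied; ip is supplied; kind is supplied; secret defaults to 'none'; trial_days is supplied.
CHECK constraints: 398 satisfies (trial_days >= 0).
No constraint is violated.

succeeds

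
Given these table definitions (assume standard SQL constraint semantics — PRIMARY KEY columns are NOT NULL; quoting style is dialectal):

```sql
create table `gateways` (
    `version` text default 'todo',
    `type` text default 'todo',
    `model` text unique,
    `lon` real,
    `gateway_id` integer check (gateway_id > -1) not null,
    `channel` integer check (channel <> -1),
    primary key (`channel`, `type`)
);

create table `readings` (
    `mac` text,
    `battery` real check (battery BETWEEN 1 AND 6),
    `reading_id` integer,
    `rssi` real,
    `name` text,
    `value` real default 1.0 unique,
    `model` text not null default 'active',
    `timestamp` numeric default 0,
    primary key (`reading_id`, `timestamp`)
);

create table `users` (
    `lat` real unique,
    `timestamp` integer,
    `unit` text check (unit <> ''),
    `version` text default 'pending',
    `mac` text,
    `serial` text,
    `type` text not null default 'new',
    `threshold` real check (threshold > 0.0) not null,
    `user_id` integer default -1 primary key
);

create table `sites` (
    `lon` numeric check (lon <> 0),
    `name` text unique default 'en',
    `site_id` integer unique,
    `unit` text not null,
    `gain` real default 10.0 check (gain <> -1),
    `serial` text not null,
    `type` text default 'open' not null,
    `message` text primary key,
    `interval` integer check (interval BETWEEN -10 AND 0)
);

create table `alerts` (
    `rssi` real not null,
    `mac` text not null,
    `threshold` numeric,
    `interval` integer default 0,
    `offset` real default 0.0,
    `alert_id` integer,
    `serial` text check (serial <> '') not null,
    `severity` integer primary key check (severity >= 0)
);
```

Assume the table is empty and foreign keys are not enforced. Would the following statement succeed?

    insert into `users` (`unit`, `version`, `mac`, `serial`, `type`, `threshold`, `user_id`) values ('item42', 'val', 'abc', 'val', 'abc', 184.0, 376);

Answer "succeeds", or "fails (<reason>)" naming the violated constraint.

NOT NULL columns: threshold is supplied; type is supplied; user_id is supplied.
CHECK constraints: 'item42' satisfies (unit <> ''); 184.0 satisfies (threshold > 0.0).
No constraint is violated.

succeeds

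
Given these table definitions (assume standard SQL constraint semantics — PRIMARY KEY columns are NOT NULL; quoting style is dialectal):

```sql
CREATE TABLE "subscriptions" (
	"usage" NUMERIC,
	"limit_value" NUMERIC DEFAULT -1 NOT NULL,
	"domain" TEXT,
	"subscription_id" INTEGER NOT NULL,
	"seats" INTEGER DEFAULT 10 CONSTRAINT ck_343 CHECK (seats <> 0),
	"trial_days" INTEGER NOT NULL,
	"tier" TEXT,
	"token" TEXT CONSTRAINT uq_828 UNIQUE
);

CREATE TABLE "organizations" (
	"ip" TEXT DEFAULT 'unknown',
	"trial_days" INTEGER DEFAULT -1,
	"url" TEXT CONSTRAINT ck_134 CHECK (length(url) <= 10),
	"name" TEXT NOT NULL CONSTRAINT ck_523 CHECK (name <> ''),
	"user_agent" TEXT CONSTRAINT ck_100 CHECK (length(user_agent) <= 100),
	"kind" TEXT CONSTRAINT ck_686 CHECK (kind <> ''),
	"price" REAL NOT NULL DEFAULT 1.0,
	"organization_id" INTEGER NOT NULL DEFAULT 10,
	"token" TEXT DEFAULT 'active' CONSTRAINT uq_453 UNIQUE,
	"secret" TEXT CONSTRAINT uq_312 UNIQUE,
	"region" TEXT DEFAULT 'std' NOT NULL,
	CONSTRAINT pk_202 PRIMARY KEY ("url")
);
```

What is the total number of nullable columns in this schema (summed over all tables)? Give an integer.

subscriptions: 5 nullable (usage, domain, seats, tier, token — PK none and explicit NOT NULL columns excluded).
organizations: 6 nullable (ip, trial_days, user_agent, kind, token, secret — PK (url) and explicit NOT NULL columns excluded).
Total: 5 + 6 = 11.

11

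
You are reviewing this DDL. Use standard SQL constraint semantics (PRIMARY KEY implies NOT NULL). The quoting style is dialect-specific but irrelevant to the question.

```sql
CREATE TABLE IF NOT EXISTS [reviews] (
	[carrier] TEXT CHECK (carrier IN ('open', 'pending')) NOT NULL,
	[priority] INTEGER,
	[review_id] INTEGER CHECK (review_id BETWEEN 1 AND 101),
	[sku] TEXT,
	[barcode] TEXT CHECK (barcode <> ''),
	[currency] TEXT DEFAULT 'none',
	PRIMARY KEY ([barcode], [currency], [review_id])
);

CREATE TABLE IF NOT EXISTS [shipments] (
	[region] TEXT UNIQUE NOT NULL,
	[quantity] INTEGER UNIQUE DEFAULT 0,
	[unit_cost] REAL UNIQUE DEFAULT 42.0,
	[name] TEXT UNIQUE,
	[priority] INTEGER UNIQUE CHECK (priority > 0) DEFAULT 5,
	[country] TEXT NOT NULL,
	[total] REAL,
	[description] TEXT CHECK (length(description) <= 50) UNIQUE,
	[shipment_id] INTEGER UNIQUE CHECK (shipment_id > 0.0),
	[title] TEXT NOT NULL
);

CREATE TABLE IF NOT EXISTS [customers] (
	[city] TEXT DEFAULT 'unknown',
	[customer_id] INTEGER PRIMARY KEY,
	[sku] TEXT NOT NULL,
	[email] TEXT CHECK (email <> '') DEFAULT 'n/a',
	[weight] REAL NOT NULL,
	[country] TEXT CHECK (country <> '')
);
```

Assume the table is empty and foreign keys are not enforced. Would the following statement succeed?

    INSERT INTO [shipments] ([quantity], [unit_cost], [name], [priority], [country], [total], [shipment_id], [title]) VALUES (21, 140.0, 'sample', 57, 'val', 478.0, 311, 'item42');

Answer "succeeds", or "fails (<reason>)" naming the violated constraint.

fails (NOT NULL on region)

region is omitted from the column list and has no DEFAULT, so it would receive NULL.
But region is declared NOT NULL.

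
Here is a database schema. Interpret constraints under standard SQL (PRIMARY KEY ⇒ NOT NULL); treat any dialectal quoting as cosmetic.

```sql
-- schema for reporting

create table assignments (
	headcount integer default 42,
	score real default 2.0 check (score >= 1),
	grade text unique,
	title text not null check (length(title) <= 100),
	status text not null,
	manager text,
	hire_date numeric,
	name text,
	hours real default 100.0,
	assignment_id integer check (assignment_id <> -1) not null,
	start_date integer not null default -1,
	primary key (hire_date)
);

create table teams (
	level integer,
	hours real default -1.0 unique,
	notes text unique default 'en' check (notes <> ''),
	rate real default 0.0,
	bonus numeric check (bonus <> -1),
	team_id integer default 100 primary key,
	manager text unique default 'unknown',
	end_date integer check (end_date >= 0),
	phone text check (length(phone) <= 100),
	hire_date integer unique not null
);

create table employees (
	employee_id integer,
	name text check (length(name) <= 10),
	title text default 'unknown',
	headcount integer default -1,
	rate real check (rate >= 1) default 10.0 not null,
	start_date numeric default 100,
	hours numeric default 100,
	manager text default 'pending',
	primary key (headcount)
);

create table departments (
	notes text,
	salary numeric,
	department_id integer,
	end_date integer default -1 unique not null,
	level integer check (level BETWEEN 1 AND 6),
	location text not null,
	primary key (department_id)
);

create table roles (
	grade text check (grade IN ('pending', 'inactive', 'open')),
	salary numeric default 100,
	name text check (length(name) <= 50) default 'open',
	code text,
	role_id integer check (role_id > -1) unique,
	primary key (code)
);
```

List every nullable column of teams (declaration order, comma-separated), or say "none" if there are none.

level, hours, notes, rate, bonus, manager, end_date, phone

- level: no NOT NULL constraint applies → nullable.
- hours: UNIQUE does not imply NOT NULL → nullable.
- notes: CHECK does not forbid NULL (a CHECK constraint passes when its expression is NULL) → nullable.
- rate: DEFAULT only fills an omitted column; an explicit NULL is still allowed → nullable.
- bonus: CHECK does not forbid NULL (a CHECK constraint passes when its expression is NULL) → nullable.
- team_id: part of the PRIMARY KEY, which implies NOT NULL → not nullable.
- manager: UNIQUE does not imply NOT NULL → nullable.
- end_date: CHECK does not forbid NULL (a CHECK constraint passes when its expression is NULL) → nullable.
- phone: CHECK does not forbid NULL (a CHECK constraint passes when its expression is NULL) → nullable.
- hire_date: declared NOT NULL → not nullable.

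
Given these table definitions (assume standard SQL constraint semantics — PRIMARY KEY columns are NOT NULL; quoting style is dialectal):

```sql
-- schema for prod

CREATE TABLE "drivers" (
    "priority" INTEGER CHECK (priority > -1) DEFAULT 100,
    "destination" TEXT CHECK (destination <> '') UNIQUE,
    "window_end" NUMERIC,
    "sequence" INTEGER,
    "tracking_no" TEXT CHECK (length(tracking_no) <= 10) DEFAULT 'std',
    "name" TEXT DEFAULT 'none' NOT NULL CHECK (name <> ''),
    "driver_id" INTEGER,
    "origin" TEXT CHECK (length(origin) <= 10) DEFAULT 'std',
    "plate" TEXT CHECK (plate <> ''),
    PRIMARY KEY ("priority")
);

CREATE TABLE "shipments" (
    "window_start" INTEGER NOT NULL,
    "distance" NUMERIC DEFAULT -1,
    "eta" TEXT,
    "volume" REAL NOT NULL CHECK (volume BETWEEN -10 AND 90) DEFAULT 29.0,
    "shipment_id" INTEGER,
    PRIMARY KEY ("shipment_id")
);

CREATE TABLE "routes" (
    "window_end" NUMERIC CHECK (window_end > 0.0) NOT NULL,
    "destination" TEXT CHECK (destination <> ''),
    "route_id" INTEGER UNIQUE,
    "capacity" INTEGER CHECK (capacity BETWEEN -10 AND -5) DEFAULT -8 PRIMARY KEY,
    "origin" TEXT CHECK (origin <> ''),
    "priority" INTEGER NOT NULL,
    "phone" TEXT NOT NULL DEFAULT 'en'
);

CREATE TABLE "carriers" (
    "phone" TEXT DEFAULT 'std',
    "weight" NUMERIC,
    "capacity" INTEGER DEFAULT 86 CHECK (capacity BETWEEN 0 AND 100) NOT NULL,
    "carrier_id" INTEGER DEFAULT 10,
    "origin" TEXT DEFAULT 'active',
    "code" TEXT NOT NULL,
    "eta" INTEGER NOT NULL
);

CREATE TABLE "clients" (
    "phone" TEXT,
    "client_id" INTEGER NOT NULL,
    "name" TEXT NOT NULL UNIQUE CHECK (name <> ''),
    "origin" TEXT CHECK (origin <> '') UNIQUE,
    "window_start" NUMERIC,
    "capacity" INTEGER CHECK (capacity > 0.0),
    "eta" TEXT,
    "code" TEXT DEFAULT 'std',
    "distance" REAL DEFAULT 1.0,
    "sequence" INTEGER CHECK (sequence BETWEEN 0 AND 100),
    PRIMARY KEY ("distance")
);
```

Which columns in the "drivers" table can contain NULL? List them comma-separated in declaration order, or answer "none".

destination, window_end, sequence, tracking_no, driver_id, origin, plate

- priority: part of the PRIMARY KEY, which implies NOT NULL → not nullable.
- destination: CHECK does not forbid NULL (a CHECK constraint passes when its expression is NULL) → nullable.
- window_end: no NOT NULL constraint applies → nullable.
- sequence: no NOT NULL constraint applies → nullable.
- tracking_no: CHECK does not forbid NULL (a CHECK constraint passes when its expression is NULL) → nullable.
- name: declared NOT NULL → not nullable.
- driver_id: no NOT NULL constraint applies → nullable.
- origin: CHECK does not forbid NULL (a CHECK constraint passes when its expression is NULL) → nullable.
- plate: CHECK does not forbid NULL (a CHECK constraint passes when its expression is NULL) → nullable.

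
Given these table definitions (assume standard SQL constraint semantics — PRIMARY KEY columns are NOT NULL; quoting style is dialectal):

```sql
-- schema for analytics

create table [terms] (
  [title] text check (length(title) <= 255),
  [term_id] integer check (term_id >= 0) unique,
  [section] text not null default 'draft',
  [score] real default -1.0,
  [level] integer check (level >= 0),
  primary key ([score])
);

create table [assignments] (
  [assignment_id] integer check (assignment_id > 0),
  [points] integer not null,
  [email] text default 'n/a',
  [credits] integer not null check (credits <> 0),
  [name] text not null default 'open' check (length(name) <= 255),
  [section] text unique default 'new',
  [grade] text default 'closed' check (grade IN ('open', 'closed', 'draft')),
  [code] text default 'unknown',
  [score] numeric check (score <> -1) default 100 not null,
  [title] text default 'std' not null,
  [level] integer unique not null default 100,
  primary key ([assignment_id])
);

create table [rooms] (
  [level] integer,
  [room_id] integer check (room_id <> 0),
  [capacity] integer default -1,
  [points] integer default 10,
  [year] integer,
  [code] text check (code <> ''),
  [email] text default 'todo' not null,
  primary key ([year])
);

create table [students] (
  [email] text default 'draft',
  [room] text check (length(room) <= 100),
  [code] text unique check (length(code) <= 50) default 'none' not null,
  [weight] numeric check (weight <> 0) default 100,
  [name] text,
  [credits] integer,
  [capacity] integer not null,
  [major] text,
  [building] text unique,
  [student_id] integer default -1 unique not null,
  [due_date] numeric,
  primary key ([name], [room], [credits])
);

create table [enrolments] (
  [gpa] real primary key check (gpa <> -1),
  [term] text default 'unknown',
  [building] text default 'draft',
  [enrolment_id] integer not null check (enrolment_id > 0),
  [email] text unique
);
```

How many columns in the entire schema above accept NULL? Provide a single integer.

20

terms: 3 nullable (title, term_id, level — PK (score) and explicit NOT NULL columns excluded).
assignments: 4 nullable (email, section, grade, code — PK (assignment_id) and explicit NOT NULL columns excluded).
rooms: 5 nullable (level, room_id, capacity, points, code — PK (year) and explicit NOT NULL columns excluded).
students: 5 nullable (email, weight, major, building, due_date — PK (name, room, credits) and explicit NOT NULL columns excluded).
enrolments: 3 nullable (term, building, email — PK (gpa) and explicit NOT NULL columns excluded).
Total: 3 + 4 + 5 + 5 + 3 = 20.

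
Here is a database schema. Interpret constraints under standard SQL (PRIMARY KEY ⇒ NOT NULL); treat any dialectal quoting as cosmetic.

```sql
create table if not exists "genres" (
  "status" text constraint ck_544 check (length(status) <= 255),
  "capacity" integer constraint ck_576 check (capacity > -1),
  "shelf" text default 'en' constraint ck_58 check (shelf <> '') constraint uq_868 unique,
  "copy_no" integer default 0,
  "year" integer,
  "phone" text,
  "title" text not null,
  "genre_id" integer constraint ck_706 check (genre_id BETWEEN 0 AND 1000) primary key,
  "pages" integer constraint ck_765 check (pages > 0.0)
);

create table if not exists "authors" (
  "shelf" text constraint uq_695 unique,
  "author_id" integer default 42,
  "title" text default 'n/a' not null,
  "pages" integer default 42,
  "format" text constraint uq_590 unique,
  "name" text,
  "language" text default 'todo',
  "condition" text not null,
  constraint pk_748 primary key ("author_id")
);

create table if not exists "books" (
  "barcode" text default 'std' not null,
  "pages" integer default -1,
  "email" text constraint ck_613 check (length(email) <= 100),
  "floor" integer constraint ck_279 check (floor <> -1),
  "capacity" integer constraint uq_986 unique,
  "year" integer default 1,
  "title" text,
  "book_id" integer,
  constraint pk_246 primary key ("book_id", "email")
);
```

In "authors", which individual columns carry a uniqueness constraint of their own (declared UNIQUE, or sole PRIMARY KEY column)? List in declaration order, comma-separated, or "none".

- shelf: declared UNIQUE → unique.
- author_id: single-column PRIMARY KEY → unique.
- title: no UNIQUE or single-column PK constraint.
- pages: no UNIQUE or single-column PK constraint.
- format: declared UNIQUE → unique.
- name: no UNIQUE or single-column PK constraint.
- language: no UNIQUE or single-column PK constraint.
- condition: no UNIQUE or single-column PK constraint.

shelf, author_id, format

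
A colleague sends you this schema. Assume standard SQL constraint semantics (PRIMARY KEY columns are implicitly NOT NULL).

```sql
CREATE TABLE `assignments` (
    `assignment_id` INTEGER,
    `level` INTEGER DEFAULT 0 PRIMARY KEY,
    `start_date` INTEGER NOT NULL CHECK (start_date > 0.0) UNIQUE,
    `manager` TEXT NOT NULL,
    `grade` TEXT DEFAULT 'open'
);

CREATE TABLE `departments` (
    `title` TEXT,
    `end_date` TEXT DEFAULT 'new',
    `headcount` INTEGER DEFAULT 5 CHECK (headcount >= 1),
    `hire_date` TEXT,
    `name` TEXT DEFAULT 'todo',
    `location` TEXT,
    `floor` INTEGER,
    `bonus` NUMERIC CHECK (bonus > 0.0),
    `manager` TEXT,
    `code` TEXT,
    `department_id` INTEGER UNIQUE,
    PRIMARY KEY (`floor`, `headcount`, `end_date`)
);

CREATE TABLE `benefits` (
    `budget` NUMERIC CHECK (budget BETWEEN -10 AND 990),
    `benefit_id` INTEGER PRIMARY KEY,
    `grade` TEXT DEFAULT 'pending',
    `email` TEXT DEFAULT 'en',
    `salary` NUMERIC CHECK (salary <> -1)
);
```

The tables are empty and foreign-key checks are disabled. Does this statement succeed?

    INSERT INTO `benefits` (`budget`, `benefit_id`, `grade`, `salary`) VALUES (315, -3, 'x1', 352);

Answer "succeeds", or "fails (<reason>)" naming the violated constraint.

NOT NULL columns: benefit_id is supplied.
CHECK constraints: 315 satisfies (budget BETWEEN -10 AND 990); 352 satisfies (salary <> -1).
No constraint is violated.

succeeds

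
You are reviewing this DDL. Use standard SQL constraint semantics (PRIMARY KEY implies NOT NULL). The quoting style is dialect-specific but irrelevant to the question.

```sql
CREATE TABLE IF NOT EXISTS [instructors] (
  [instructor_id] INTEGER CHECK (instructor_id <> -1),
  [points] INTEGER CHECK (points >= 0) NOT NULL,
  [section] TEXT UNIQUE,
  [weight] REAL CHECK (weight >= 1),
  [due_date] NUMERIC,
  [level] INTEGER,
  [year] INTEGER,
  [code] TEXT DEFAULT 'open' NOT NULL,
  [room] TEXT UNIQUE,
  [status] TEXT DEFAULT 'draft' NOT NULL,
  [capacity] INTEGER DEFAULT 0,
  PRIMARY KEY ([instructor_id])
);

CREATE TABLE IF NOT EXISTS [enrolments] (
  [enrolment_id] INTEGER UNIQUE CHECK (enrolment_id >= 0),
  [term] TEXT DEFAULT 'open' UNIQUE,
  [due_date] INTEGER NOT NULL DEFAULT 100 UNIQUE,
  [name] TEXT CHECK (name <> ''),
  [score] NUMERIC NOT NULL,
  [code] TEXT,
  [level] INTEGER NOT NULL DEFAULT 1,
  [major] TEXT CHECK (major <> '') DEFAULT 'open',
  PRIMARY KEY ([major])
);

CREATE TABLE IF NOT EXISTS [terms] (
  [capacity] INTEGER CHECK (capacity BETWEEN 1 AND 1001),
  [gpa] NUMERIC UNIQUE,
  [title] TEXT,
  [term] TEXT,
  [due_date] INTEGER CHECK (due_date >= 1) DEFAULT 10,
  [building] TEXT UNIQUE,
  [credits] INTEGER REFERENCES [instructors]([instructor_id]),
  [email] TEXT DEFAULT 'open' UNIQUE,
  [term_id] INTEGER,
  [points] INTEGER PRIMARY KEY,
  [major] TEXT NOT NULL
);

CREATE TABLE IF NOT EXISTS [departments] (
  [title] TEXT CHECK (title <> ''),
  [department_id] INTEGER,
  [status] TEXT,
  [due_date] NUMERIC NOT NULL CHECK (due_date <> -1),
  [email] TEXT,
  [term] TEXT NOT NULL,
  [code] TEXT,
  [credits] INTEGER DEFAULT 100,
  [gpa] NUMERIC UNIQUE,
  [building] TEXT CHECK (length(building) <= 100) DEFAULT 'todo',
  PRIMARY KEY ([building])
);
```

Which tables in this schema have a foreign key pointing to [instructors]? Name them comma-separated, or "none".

terms

- terms.credits references instructors(instructor_id).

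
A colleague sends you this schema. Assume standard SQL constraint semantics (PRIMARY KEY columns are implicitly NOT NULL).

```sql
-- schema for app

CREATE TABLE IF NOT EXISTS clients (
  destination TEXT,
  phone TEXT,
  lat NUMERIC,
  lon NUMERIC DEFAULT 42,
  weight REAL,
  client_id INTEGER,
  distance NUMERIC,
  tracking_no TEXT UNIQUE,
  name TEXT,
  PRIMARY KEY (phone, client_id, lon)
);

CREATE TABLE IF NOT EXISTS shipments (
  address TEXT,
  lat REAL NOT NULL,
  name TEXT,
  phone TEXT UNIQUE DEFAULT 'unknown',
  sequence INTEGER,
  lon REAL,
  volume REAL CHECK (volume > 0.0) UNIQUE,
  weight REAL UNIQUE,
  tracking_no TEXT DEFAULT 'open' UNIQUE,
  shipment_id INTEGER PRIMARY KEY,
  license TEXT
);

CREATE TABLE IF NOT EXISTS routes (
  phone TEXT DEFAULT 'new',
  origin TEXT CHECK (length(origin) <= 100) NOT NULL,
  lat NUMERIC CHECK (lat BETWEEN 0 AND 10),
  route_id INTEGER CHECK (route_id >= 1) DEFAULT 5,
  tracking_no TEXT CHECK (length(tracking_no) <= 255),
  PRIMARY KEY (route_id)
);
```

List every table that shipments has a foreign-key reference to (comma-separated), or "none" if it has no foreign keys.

No column in shipments has a REFERENCES clause.

none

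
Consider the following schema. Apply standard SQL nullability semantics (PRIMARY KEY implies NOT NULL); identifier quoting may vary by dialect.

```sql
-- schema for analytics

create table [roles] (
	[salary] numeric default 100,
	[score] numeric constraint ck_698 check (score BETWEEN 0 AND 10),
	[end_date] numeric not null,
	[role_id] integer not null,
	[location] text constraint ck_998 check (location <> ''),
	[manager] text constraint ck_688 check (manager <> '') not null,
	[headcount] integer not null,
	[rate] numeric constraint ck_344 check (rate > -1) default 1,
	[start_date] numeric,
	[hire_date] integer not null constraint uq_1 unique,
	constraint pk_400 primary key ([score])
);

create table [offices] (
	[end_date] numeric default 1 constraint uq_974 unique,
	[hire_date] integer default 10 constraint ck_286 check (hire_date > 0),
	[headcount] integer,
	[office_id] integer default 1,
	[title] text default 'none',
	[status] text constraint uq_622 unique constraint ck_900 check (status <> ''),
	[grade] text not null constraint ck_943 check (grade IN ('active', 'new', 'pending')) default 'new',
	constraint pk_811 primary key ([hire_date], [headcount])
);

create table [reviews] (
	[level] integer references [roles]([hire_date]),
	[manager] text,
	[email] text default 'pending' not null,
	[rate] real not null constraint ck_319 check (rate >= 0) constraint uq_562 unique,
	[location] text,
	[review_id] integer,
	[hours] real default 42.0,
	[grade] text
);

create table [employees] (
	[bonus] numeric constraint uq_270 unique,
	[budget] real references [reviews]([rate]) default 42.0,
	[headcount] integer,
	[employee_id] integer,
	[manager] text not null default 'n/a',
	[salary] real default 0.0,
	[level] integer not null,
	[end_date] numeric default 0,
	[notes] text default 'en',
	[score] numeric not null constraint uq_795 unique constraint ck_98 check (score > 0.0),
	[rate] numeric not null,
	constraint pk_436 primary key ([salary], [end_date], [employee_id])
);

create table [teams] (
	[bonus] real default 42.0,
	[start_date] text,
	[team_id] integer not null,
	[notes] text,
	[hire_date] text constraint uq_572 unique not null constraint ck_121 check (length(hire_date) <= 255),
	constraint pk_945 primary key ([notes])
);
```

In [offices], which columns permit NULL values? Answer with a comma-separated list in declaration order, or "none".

end_date, office_id, title, status

- end_date: UNIQUE does not imply NOT NULL → nullable.
- hire_date: part of the PRIMARY KEY, which implies NOT NULL → not nullable.
- headcount: part of the PRIMARY KEY, which implies NOT NULL → not nullable.
- office_id: DEFAULT only fills an omitted column; an explicit NULL is still allowed → nullable.
- title: DEFAULT only fills an omitted column; an explicit NULL is still allowed → nullable.
- status: CHECK does not forbid NULL (a CHECK constraint passes when its expression is NULL) → nullable.
- grade: declared NOT NULL → not nullable.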